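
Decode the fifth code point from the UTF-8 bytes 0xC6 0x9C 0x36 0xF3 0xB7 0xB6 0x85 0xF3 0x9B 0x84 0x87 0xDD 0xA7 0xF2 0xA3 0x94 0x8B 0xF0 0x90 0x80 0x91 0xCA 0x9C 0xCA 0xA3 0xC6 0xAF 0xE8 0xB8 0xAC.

Offset 0: leading byte 0xC6 = 11000110 → 2-byte char #1 = C6 9C.
Offset 2: leading byte 0x36 = 00110110 → 1-byte char #2 = 36.
Offset 3: leading byte 0xF3 = 11110011 → 4-byte char #3 = F3 B7 B6 85.
Offset 7: leading byte 0xF3 = 11110011 → 4-byte char #4 = F3 9B 84 87.
Offset 11: leading byte 0xDD = 11011101 → 2-byte char #5 = DD A7.
Leading byte 0xDD = 11011101 matches 110xxxxx → 2-byte sequence.
Byte 1: 0xDD = 11011101, payload 11101 (5 bits).
Byte 2: 0xA7 = 10100111 (10xxxxxx ✓), payload 100111.
Concatenate: 11101100111 = 0x767 (11 bits → U+0767).

U+0767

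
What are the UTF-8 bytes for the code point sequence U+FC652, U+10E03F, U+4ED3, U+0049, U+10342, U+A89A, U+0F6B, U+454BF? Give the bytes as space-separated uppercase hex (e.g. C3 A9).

F3 BC 99 92 F4 8E 80 BF E4 BB 93 49 F0 90 8D 82 EA A2 9A E0 BD AB F1 85 92 BF

U+FC652: 4-byte form → F3 BC 99 92.
U+10E03F: 4-byte form → F4 8E 80 BF.
U+4ED3: 3-byte form → E4 BB 93.
U+0049: 1-byte form → 49.
U+10342: 4-byte form → F0 90 8D 82.
U+A89A: 3-byte form → EA A2 9A.
U+0F6B: 3-byte form → E0 BD AB.
U+454BF: 4-byte form → F1 85 92 BF.
Concatenated (26 bytes): F3 BC 99 92 F4 8E 80 BF E4 BB 93 49 F0 90 8D 82 EA A2 9A E0 BD AB F1 85 92 BF.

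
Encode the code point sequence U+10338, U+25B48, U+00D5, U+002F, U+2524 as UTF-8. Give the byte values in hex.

U+10338: 4-byte form → F0 90 8C B8.
U+25B48: 4-byte form → F0 A5 AD 88.
U+00D5: 2-byte form → C3 95.
U+002F: 1-byte form → 2F.
U+2524: 3-byte form → E2 94 A4.
Concatenated (14 bytes): F0 90 8C B8 F0 A5 AD 88 C3 95 2F E2 94 A4.

F0 90 8C B8 F0 A5 AD 88 C3 95 2F E2 94 A4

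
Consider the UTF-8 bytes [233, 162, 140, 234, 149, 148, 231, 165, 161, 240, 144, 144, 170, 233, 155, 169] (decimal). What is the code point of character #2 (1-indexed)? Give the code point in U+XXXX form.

U+A554

Offset 0: leading byte 0xE9 = 11101001 → 3-byte char #1 = E9 A2 8C.
Offset 3: leading byte 0xEA = 11101010 → 3-byte char #2 = EA 95 94.
Leading byte 0xEA = 11101010 matches 1110xxxx → 3-byte sequence.
Byte 1: 0xEA = 11101010, payload 1010 (4 bits).
Byte 2: 0x95 = 10010101 (10xxxxxx ✓), payload 010101.
Byte 3: 0x94 = 10010100 (10xxxxxx ✓), payload 010100.
Concatenate: 1010010101010100 = 0xA554 (16 bits → U+A554).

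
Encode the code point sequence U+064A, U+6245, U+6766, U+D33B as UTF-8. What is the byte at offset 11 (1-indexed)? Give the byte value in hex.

0xBB

1-indexed offset 11 is 0-indexed offset 10.
U+064A → 2-byte form D9 8A at offsets 0–1.
U+6245 → 3-byte form E6 89 85 at offsets 2–4.
U+6766 → 3-byte form E6 9D A6 at offsets 5–7.
U+D33B → 3-byte form ED 8C BB at offsets 8–10.
Offset 10 falls in char 4's range; it's byte 3 of ED 8C BB = 0xBB.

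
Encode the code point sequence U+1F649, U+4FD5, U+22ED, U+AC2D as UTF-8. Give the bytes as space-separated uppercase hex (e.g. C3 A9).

F0 9F 99 89 E4 BF 95 E2 8B AD EA B0 AD

U+1F649: 4-byte form → F0 9F 99 89.
U+4FD5: 3-byte form → E4 BF 95.
U+22ED: 3-byte form → E2 8B AD.
U+AC2D: 3-byte form → EA B0 AD.
Concatenated (13 bytes): F0 9F 99 89 E4 BF 95 E2 8B AD EA B0 AD.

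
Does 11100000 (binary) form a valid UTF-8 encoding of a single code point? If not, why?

Leading byte 0xE0 = 11100000 → 3-byte form, but only 1 byte is present.

invalid (sequence truncated)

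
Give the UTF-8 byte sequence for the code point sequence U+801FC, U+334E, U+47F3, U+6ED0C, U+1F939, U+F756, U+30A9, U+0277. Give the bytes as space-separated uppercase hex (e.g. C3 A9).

U+801FC: 4-byte form → F2 80 87 BC.
U+334E: 3-byte form → E3 8D 8E.
U+47F3: 3-byte form → E4 9F B3.
U+6ED0C: 4-byte form → F1 AE B4 8C.
U+1F939: 4-byte form → F0 9F A4 B9.
U+F756: 3-byte form → EF 9D 96.
U+30A9: 3-byte form → E3 82 A9.
U+0277: 2-byte form → C9 B7.
Concatenated (26 bytes): F2 80 87 BC E3 8D 8E E4 9F B3 F1 AE B4 8C F0 9F A4 B9 EF 9D 96 E3 82 A9 C9 B7.

F2 80 87 BC E3 8D 8E E4 9F B3 F1 AE B4 8C F0 9F A4 B9 EF 9D 96 E3 82 A9 C9 B7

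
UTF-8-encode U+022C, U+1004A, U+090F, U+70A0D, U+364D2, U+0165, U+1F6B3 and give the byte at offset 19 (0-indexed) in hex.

U+022C → 2-byte form C8 AC at offsets 0–1.
U+1004A → 4-byte form F0 90 81 8A at offsets 2–5.
U+090F → 3-byte form E0 A4 8F at offsets 6–8.
U+70A0D → 4-byte form F1 B0 A8 8D at offsets 9–12.
U+364D2 → 4-byte form F0 B6 93 92 at offsets 13–16.
U+0165 → 2-byte form C5 A5 at offsets 17–18.
U+1F6B3 → 4-byte form F0 9F 9A B3 at offsets 19–22.
Offset 19 falls in char 7's range; it's byte 1 of F0 9F 9A B3 = 0xF0.

0xF0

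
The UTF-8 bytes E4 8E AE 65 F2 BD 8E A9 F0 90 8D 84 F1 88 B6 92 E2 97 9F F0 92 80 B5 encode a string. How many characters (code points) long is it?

7

Byte at offset 0: 0xE4 = 11100100 → 3-byte char (#1). Advance 3.
Byte at offset 3: 0x65 = 01100101 → 1-byte char (#2). Advance 1.
Byte at offset 4: 0xF2 = 11110010 → 4-byte char (#3). Advance 4.
Byte at offset 8: 0xF0 = 11110000 → 4-byte char (#4). Advance 4.
Byte at offset 12: 0xF1 = 11110001 → 4-byte char (#5). Advance 4.
Byte at offset 16: 0xE2 = 11100010 → 3-byte char (#6). Advance 3.
Byte at offset 19: 0xF0 = 11110000 → 4-byte char (#7). Advance 4.
Reached end at offset 23 after 7 code points.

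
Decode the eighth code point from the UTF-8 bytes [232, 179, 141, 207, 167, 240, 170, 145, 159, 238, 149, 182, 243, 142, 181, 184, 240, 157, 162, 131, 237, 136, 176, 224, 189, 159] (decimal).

Offset 0: leading byte 0xE8 = 11101000 → 3-byte char #1 = E8 B3 8D.
Offset 3: leading byte 0xCF = 11001111 → 2-byte char #2 = CF A7.
Offset 5: leading byte 0xF0 = 11110000 → 4-byte char #3 = F0 AA 91 9F.
Offset 9: leading byte 0xEE = 11101110 → 3-byte char #4 = EE 95 B6.
Offset 12: leading byte 0xF3 = 11110011 → 4-byte char #5 = F3 8E B5 B8.
Offset 16: leading byte 0xF0 = 11110000 → 4-byte char #6 = F0 9D A2 83.
Offset 20: leading byte 0xED = 11101101 → 3-byte char #7 = ED 88 B0.
Offset 23: leading byte 0xE0 = 11100000 → 3-byte char #8 = E0 BD 9F.
Leading byte 0xE0 = 11100000 matches 1110xxxx → 3-byte sequence.
Byte 1: 0xE0 = 11100000, payload 0000 (4 bits).
Byte 2: 0xBD = 10111101 (10xxxxxx ✓), payload 111101.
Byte 3: 0x9F = 10011111 (10xxxxxx ✓), payload 011111.
Concatenate: 0000111101011111 = 0xF5F (16 bits → U+0F5F).

U+0F5F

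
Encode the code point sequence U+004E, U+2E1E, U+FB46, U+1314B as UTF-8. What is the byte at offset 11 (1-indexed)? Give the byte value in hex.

1-indexed offset 11 is 0-indexed offset 10.
U+004E → 1-byte form 4E at offsets 0–0.
U+2E1E → 3-byte form E2 B8 9E at offsets 1–3.
U+FB46 → 3-byte form EF AD 86 at offsets 4–6.
U+1314B → 4-byte form F0 93 85 8B at offsets 7–10.
Offset 10 falls in char 4's range; it's byte 4 of F0 93 85 8B = 0x8B.

0x8B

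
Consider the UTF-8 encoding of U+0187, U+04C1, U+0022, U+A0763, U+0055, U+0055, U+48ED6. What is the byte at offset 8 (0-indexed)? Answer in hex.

U+0187 → 2-byte form C6 87 at offsets 0–1.
U+04C1 → 2-byte form D3 81 at offsets 2–3.
U+0022 → 1-byte form 22 at offsets 4–4.
U+A0763 → 4-byte form F2 A0 9D A3 at offsets 5–8.
Offset 8 falls in char 4's range; it's byte 4 of F2 A0 9D A3 = 0xA3.

0xA3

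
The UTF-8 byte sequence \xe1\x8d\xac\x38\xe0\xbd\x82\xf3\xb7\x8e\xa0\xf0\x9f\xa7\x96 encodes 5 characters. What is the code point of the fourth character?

Offset 0: leading byte 0xE1 = 11100001 → 3-byte char #1 = E1 8D AC.
Offset 3: leading byte 0x38 = 00111000 → 1-byte char #2 = 38.
Offset 4: leading byte 0xE0 = 11100000 → 3-byte char #3 = E0 BD 82.
Offset 7: leading byte 0xF3 = 11110011 → 4-byte char #4 = F3 B7 8E A0.
Leading byte 0xF3 = 11110011 matches 11110xxx → 4-byte sequence.
Byte 1: 0xF3 = 11110011, payload 011 (3 bits).
Byte 2: 0xB7 = 10110111 (10xxxxxx ✓), payload 110111.
Byte 3: 0x8E = 10001110 (10xxxxxx ✓), payload 001110.
Byte 4: 0xA0 = 10100000 (10xxxxxx ✓), payload 100000.
Concatenate: 011110111001110100000 = 0xF73A0 (21 bits → U+F73A0).

U+F73A0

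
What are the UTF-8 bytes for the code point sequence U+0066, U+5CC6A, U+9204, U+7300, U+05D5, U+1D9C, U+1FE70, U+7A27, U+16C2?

66 F1 9C B1 AA E9 88 84 E7 8C 80 D7 95 E1 B6 9C F0 9F B9 B0 E7 A8 A7 E1 9B 82

U+0066: 1-byte form → 66.
U+5CC6A: 4-byte form → F1 9C B1 AA.
U+9204: 3-byte form → E9 88 84.
U+7300: 3-byte form → E7 8C 80.
U+05D5: 2-byte form → D7 95.
U+1D9C: 3-byte form → E1 B6 9C.
U+1FE70: 4-byte form → F0 9F B9 B0.
U+7A27: 3-byte form → E7 A8 A7.
U+16C2: 3-byte form → E1 9B 82.
Concatenated (26 bytes): 66 F1 9C B1 AA E9 88 84 E7 8C 80 D7 95 E1 B6 9C F0 9F B9 B0 E7 A8 A7 E1 9B 82.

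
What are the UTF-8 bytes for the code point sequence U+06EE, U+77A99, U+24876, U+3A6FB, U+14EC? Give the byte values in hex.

U+06EE: 2-byte form → DB AE.
U+77A99: 4-byte form → F1 B7 AA 99.
U+24876: 4-byte form → F0 A4 A1 B6.
U+3A6FB: 4-byte form → F0 BA 9B BB.
U+14EC: 3-byte form → E1 93 AC.
Concatenated (17 bytes): DB AE F1 B7 AA 99 F0 A4 A1 B6 F0 BA 9B BB E1 93 AC.

DB AE F1 B7 AA 99 F0 A4 A1 B6 F0 BA 9B BB E1 93 AC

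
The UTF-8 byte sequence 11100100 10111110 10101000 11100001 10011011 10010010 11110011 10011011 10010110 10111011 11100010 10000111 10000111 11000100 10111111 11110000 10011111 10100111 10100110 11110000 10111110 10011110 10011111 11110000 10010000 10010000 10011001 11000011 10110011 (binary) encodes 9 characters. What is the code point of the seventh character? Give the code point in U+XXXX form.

Offset 0: leading byte 0xE4 = 11100100 → 3-byte char #1 = E4 BE A8.
Offset 3: leading byte 0xE1 = 11100001 → 3-byte char #2 = E1 9B 92.
Offset 6: leading byte 0xF3 = 11110011 → 4-byte char #3 = F3 9B 96 BB.
Offset 10: leading byte 0xE2 = 11100010 → 3-byte char #4 = E2 87 87.
Offset 13: leading byte 0xC4 = 11000100 → 2-byte char #5 = C4 BF.
Offset 15: leading byte 0xF0 = 11110000 → 4-byte char #6 = F0 9F A7 A6.
Offset 19: leading byte 0xF0 = 11110000 → 4-byte char #7 = F0 BE 9E 9F.
Leading byte 0xF0 = 11110000 matches 11110xxx → 4-byte sequence.
Byte 1: 0xF0 = 11110000, payload 000 (3 bits).
Byte 2: 0xBE = 10111110 (10xxxxxx ✓), payload 111110.
Byte 3: 0x9E = 10011110 (10xxxxxx ✓), payload 011110.
Byte 4: 0x9F = 10011111 (10xxxxxx ✓), payload 011111.
Concatenate: 000111110011110011111 = 0x3E79F (21 bits → U+3E79F).

U+3E79F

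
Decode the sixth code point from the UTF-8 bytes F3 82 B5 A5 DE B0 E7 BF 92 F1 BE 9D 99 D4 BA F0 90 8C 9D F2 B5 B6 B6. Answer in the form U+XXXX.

Offset 0: leading byte 0xF3 = 11110011 → 4-byte char #1 = F3 82 B5 A5.
Offset 4: leading byte 0xDE = 11011110 → 2-byte char #2 = DE B0.
Offset 6: leading byte 0xE7 = 11100111 → 3-byte char #3 = E7 BF 92.
Offset 9: leading byte 0xF1 = 11110001 → 4-byte char #4 = F1 BE 9D 99.
Offset 13: leading byte 0xD4 = 11010100 → 2-byte char #5 = D4 BA.
Offset 15: leading byte 0xF0 = 11110000 → 4-byte char #6 = F0 90 8C 9D.
Leading byte 0xF0 = 11110000 matches 11110xxx → 4-byte sequence.
Byte 1: 0xF0 = 11110000, payload 000 (3 bits).
Byte 2: 0x90 = 10010000 (10xxxxxx ✓), payload 010000.
Byte 3: 0x8C = 10001100 (10xxxxxx ✓), payload 001100.
Byte 4: 0x9D = 10011101 (10xxxxxx ✓), payload 011101.
Concatenate: 000010000001100011101 = 0x1031D (21 bits → U+1031D).

U+1031D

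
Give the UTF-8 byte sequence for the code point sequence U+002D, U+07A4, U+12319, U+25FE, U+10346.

2D DE A4 F0 92 8C 99 E2 97 BE F0 90 8D 86

U+002D: 1-byte form → 2D.
U+07A4: 2-byte form → DE A4.
U+12319: 4-byte form → F0 92 8C 99.
U+25FE: 3-byte form → E2 97 BE.
U+10346: 4-byte form → F0 90 8D 86.
Concatenated (14 bytes): 2D DE A4 F0 92 8C 99 E2 97 BE F0 90 8D 86.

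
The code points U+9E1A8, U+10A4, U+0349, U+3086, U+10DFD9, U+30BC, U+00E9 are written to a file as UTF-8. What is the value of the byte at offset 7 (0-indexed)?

0xCD

U+9E1A8 → 4-byte form F2 9E 86 A8 at offsets 0–3.
U+10A4 → 3-byte form E1 82 A4 at offsets 4–6.
U+0349 → 2-byte form CD 89 at offsets 7–8.
Offset 7 falls in char 3's range; it's byte 1 of CD 89 = 0xCD.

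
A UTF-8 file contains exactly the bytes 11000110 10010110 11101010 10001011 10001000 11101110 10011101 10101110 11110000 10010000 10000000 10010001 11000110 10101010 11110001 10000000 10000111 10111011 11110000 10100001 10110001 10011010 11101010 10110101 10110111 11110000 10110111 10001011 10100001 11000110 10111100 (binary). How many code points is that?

10

Byte at offset 0: 0xC6 = 11000110 → 2-byte char (#1). Advance 2.
Byte at offset 2: 0xEA = 11101010 → 3-byte char (#2). Advance 3.
Byte at offset 5: 0xEE = 11101110 → 3-byte char (#3). Advance 3.
Byte at offset 8: 0xF0 = 11110000 → 4-byte char (#4). Advance 4.
Byte at offset 12: 0xC6 = 11000110 → 2-byte char (#5). Advance 2.
Byte at offset 14: 0xF1 = 11110001 → 4-byte char (#6). Advance 4.
Byte at offset 18: 0xF0 = 11110000 → 4-byte char (#7). Advance 4.
Byte at offset 22: 0xEA = 11101010 → 3-byte char (#8). Advance 3.
Byte at offset 25: 0xF0 = 11110000 → 4-byte char (#9). Advance 4.
Byte at offset 29: 0xC6 = 11000110 → 2-byte char (#10). Advance 2.
Reached end at offset 31 after 10 code points.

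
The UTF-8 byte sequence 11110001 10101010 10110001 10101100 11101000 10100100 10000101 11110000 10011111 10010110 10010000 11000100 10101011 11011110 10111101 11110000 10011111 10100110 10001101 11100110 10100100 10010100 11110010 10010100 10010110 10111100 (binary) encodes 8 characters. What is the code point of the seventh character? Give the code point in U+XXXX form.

U+6914

Offset 0: leading byte 0xF1 = 11110001 → 4-byte char #1 = F1 AA B1 AC.
Offset 4: leading byte 0xE8 = 11101000 → 3-byte char #2 = E8 A4 85.
Offset 7: leading byte 0xF0 = 11110000 → 4-byte char #3 = F0 9F 96 90.
Offset 11: leading byte 0xC4 = 11000100 → 2-byte char #4 = C4 AB.
Offset 13: leading byte 0xDE = 11011110 → 2-byte char #5 = DE BD.
Offset 15: leading byte 0xF0 = 11110000 → 4-byte char #6 = F0 9F A6 8D.
Offset 19: leading byte 0xE6 = 11100110 → 3-byte char #7 = E6 A4 94.
Leading byte 0xE6 = 11100110 matches 1110xxxx → 3-byte sequence.
Byte 1: 0xE6 = 11100110, payload 0110 (4 bits).
Byte 2: 0xA4 = 10100100 (10xxxxxx ✓), payload 100100.
Byte 3: 0x94 = 10010100 (10xxxxxx ✓), payload 010100.
Concatenate: 0110100100010100 = 0x6914 (16 bits → U+6914).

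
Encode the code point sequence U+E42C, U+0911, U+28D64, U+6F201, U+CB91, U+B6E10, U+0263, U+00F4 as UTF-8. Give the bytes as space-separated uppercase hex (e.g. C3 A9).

EE 90 AC E0 A4 91 F0 A8 B5 A4 F1 AF 88 81 EC AE 91 F2 B6 B8 90 C9 A3 C3 B4

U+E42C: 3-byte form → EE 90 AC.
U+0911: 3-byte form → E0 A4 91.
U+28D64: 4-byte form → F0 A8 B5 A4.
U+6F201: 4-byte form → F1 AF 88 81.
U+CB91: 3-byte form → EC AE 91.
U+B6E10: 4-byte form → F2 B6 B8 90.
U+0263: 2-byte form → C9 A3.
U+00F4: 2-byte form → C3 B4.
Concatenated (25 bytes): EE 90 AC E0 A4 91 F0 A8 B5 A4 F1 AF 88 81 EC AE 91 F2 B6 B8 90 C9 A3 C3 B4.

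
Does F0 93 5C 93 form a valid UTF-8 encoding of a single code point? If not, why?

invalid (non-continuation byte where continuation expected)

Leading byte 0xF0 = 11110000 → 4-byte form.
Byte 3 is 0x5C = 01011100, which is not 10xxxxxx — expected a continuation byte.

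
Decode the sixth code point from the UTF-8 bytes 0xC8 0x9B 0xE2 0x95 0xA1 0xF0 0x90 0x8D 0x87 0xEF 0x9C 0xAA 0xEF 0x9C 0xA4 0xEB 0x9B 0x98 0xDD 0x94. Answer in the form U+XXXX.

Offset 0: leading byte 0xC8 = 11001000 → 2-byte char #1 = C8 9B.
Offset 2: leading byte 0xE2 = 11100010 → 3-byte char #2 = E2 95 A1.
Offset 5: leading byte 0xF0 = 11110000 → 4-byte char #3 = F0 90 8D 87.
Offset 9: leading byte 0xEF = 11101111 → 3-byte char #4 = EF 9C AA.
Offset 12: leading byte 0xEF = 11101111 → 3-byte char #5 = EF 9C A4.
Offset 15: leading byte 0xEB = 11101011 → 3-byte char #6 = EB 9B 98.
Leading byte 0xEB = 11101011 matches 1110xxxx → 3-byte sequence.
Byte 1: 0xEB = 11101011, payload 1011 (4 bits).
Byte 2: 0x9B = 10011011 (10xxxxxx ✓), payload 011011.
Byte 3: 0x98 = 10011000 (10xxxxxx ✓), payload 011000.
Concatenate: 1011011011011000 = 0xB6D8 (16 bits → U+B6D8).

U+B6D8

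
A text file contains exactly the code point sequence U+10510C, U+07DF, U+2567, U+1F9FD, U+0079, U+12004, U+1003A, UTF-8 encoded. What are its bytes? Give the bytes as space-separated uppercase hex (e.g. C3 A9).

U+10510C: 4-byte form → F4 85 84 8C.
U+07DF: 2-byte form → DF 9F.
U+2567: 3-byte form → E2 95 A7.
U+1F9FD: 4-byte form → F0 9F A7 BD.
U+0079: 1-byte form → 79.
U+12004: 4-byte form → F0 92 80 84.
U+1003A: 4-byte form → F0 90 80 BA.
Concatenated (22 bytes): F4 85 84 8C DF 9F E2 95 A7 F0 9F A7 BD 79 F0 92 80 84 F0 90 80 BA.

F4 85 84 8C DF 9F E2 95 A7 F0 9F A7 BD 79 F0 92 80 84 F0 90 80 BA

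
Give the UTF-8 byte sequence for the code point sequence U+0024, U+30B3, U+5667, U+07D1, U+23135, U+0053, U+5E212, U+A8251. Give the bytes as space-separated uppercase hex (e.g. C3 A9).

24 E3 82 B3 E5 99 A7 DF 91 F0 A3 84 B5 53 F1 9E 88 92 F2 A8 89 91

U+0024: 1-byte form → 24.
U+30B3: 3-byte form → E3 82 B3.
U+5667: 3-byte form → E5 99 A7.
U+07D1: 2-byte form → DF 91.
U+23135: 4-byte form → F0 A3 84 B5.
U+0053: 1-byte form → 53.
U+5E212: 4-byte form → F1 9E 88 92.
U+A8251: 4-byte form → F2 A8 89 91.
Concatenated (22 bytes): 24 E3 82 B3 E5 99 A7 DF 91 F0 A3 84 B5 53 F1 9E 88 92 F2 A8 89 91.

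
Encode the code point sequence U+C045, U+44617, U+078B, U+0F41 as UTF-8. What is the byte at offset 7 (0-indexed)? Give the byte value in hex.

U+C045 → 3-byte form EC 81 85 at offsets 0–2.
U+44617 → 4-byte form F1 84 98 97 at offsets 3–6.
U+078B → 2-byte form DE 8B at offsets 7–8.
Offset 7 falls in char 3's range; it's byte 1 of DE 8B = 0xDE.

0xDE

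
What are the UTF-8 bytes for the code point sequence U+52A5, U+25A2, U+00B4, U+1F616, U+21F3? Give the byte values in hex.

E5 8A A5 E2 96 A2 C2 B4 F0 9F 98 96 E2 87 B3

U+52A5: 3-byte form → E5 8A A5.
U+25A2: 3-byte form → E2 96 A2.
U+00B4: 2-byte form → C2 B4.
U+1F616: 4-byte form → F0 9F 98 96.
U+21F3: 3-byte form → E2 87 B3.
Concatenated (15 bytes): E5 8A A5 E2 96 A2 C2 B4 F0 9F 98 96 E2 87 B3.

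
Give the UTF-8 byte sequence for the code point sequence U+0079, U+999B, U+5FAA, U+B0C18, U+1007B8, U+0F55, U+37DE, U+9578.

U+0079: 1-byte form → 79.
U+999B: 3-byte form → E9 A6 9B.
U+5FAA: 3-byte form → E5 BE AA.
U+B0C18: 4-byte form → F2 B0 B0 98.
U+1007B8: 4-byte form → F4 80 9E B8.
U+0F55: 3-byte form → E0 BD 95.
U+37DE: 3-byte form → E3 9F 9E.
U+9578: 3-byte form → E9 95 B8.
Concatenated (24 bytes): 79 E9 A6 9B E5 BE AA F2 B0 B0 98 F4 80 9E B8 E0 BD 95 E3 9F 9E E9 95 B8.

79 E9 A6 9B E5 BE AA F2 B0 B0 98 F4 80 9E B8 E0 BD 95 E3 9F 9E E9 95 B8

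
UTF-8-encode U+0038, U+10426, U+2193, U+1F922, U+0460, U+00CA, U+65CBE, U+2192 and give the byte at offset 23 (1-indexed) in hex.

0x92

1-indexed offset 23 is 0-indexed offset 22.
U+0038 → 1-byte form 38 at offsets 0–0.
U+10426 → 4-byte form F0 90 90 A6 at offsets 1–4.
U+2193 → 3-byte form E2 86 93 at offsets 5–7.
U+1F922 → 4-byte form F0 9F A4 A2 at offsets 8–11.
U+0460 → 2-byte form D1 A0 at offsets 12–13.
U+00CA → 2-byte form C3 8A at offsets 14–15.
U+65CBE → 4-byte form F1 A5 B2 BE at offsets 16–19.
U+2192 → 3-byte form E2 86 92 at offsets 20–22.
Offset 22 falls in char 8's range; it's byte 3 of E2 86 92 = 0x92.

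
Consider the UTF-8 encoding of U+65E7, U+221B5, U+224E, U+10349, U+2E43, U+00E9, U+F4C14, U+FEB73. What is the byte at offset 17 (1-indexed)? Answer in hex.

0x83

1-indexed offset 17 is 0-indexed offset 16.
U+65E7 → 3-byte form E6 97 A7 at offsets 0–2.
U+221B5 → 4-byte form F0 A2 86 B5 at offsets 3–6.
U+224E → 3-byte form E2 89 8E at offsets 7–9.
U+10349 → 4-byte form F0 90 8D 89 at offsets 10–13.
U+2E43 → 3-byte form E2 B9 83 at offsets 14–16.
Offset 16 falls in char 5's range; it's byte 3 of E2 B9 83 = 0x83.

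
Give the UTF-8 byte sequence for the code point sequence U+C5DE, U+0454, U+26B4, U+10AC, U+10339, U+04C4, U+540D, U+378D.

EC 97 9E D1 94 E2 9A B4 E1 82 AC F0 90 8C B9 D3 84 E5 90 8D E3 9E 8D

U+C5DE: 3-byte form → EC 97 9E.
U+0454: 2-byte form → D1 94.
U+26B4: 3-byte form → E2 9A B4.
U+10AC: 3-byte form → E1 82 AC.
U+10339: 4-byte form → F0 90 8C B9.
U+04C4: 2-byte form → D3 84.
U+540D: 3-byte form → E5 90 8D.
U+378D: 3-byte form → E3 9E 8D.
Concatenated (23 bytes): EC 97 9E D1 94 E2 9A B4 E1 82 AC F0 90 8C B9 D3 84 E5 90 8D E3 9E 8D.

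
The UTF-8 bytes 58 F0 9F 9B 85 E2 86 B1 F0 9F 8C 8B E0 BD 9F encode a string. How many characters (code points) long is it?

Byte at offset 0: 0x58 = 01011000 → 1-byte char (#1). Advance 1.
Byte at offset 1: 0xF0 = 11110000 → 4-byte char (#2). Advance 4.
Byte at offset 5: 0xE2 = 11100010 → 3-byte char (#3). Advance 3.
Byte at offset 8: 0xF0 = 11110000 → 4-byte char (#4). Advance 4.
Byte at offset 12: 0xE0 = 11100000 → 3-byte char (#5). Advance 3.
Reached end at offset 15 after 5 code points.

5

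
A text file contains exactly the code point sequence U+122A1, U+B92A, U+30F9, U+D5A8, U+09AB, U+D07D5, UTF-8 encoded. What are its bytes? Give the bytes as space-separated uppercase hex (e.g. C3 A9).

U+122A1: 4-byte form → F0 92 8A A1.
U+B92A: 3-byte form → EB A4 AA.
U+30F9: 3-byte form → E3 83 B9.
U+D5A8: 3-byte form → ED 96 A8.
U+09AB: 3-byte form → E0 A6 AB.
U+D07D5: 4-byte form → F3 90 9F 95.
Concatenated (20 bytes): F0 92 8A A1 EB A4 AA E3 83 B9 ED 96 A8 E0 A6 AB F3 90 9F 95.

F0 92 8A A1 EB A4 AA E3 83 B9 ED 96 A8 E0 A6 AB F3 90 9F 95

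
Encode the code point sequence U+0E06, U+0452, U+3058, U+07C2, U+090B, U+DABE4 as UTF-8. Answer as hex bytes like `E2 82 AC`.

E0 B8 86 D1 92 E3 81 98 DF 82 E0 A4 8B F3 9A AF A4

U+0E06: 3-byte form → E0 B8 86.
U+0452: 2-byte form → D1 92.
U+3058: 3-byte form → E3 81 98.
U+07C2: 2-byte form → DF 82.
U+090B: 3-byte form → E0 A4 8B.
U+DABE4: 4-byte form → F3 9A AF A4.
Concatenated (17 bytes): E0 B8 86 D1 92 E3 81 98 DF 82 E0 A4 8B F3 9A AF A4.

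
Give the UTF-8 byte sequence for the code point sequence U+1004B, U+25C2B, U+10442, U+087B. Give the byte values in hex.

U+1004B: 4-byte form → F0 90 81 8B.
U+25C2B: 4-byte form → F0 A5 B0 AB.
U+10442: 4-byte form → F0 90 91 82.
U+087B: 3-byte form → E0 A1 BB.
Concatenated (15 bytes): F0 90 81 8B F0 A5 B0 AB F0 90 91 82 E0 A1 BB.

F0 90 81 8B F0 A5 B0 AB F0 90 91 82 E0 A1 BB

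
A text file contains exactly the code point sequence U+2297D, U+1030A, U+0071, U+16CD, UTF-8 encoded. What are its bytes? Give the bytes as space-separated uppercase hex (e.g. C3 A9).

U+2297D: 4-byte form → F0 A2 A5 BD.
U+1030A: 4-byte form → F0 90 8C 8A.
U+0071: 1-byte form → 71.
U+16CD: 3-byte form → E1 9B 8D.
Concatenated (12 bytes): F0 A2 A5 BD F0 90 8C 8A 71 E1 9B 8D.

F0 A2 A5 BD F0 90 8C 8A 71 E1 9B 8D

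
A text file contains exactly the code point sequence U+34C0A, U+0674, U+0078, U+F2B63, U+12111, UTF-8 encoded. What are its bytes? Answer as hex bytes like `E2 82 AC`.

U+34C0A: 4-byte form → F0 B4 B0 8A.
U+0674: 2-byte form → D9 B4.
U+0078: 1-byte form → 78.
U+F2B63: 4-byte form → F3 B2 AD A3.
U+12111: 4-byte form → F0 92 84 91.
Concatenated (15 bytes): F0 B4 B0 8A D9 B4 78 F3 B2 AD A3 F0 92 84 91.

F0 B4 B0 8A D9 B4 78 F3 B2 AD A3 F0 92 84 91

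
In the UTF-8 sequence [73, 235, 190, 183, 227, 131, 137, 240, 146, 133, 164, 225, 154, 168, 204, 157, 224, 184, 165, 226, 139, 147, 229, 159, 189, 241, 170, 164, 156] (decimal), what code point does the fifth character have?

U+16A8

Offset 0: leading byte 0x49 = 01001001 → 1-byte char #1 = 49.
Offset 1: leading byte 0xEB = 11101011 → 3-byte char #2 = EB BE B7.
Offset 4: leading byte 0xE3 = 11100011 → 3-byte char #3 = E3 83 89.
Offset 7: leading byte 0xF0 = 11110000 → 4-byte char #4 = F0 92 85 A4.
Offset 11: leading byte 0xE1 = 11100001 → 3-byte char #5 = E1 9A A8.
Leading byte 0xE1 = 11100001 matches 1110xxxx → 3-byte sequence.
Byte 1: 0xE1 = 11100001, payload 0001 (4 bits).
Byte 2: 0x9A = 10011010 (10xxxxxx ✓), payload 011010.
Byte 3: 0xA8 = 10101000 (10xxxxxx ✓), payload 101000.
Concatenate: 0001011010101000 = 0x16A8 (16 bits → U+16A8).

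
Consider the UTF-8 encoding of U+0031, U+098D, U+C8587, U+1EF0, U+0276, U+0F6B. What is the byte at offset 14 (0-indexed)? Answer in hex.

U+0031 → 1-byte form 31 at offsets 0–0.
U+098D → 3-byte form E0 A6 8D at offsets 1–3.
U+C8587 → 4-byte form F3 88 96 87 at offsets 4–7.
U+1EF0 → 3-byte form E1 BB B0 at offsets 8–10.
U+0276 → 2-byte form C9 B6 at offsets 11–12.
U+0F6B → 3-byte form E0 BD AB at offsets 13–15.
Offset 14 falls in char 6's range; it's byte 2 of E0 BD AB = 0xBD.

0xBD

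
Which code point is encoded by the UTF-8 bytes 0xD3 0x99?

U+04D9

Leading byte 0xD3 = 11010011 matches 110xxxxx → 2-byte sequence.
Byte 1: 0xD3 = 11010011, payload 10011 (5 bits).
Byte 2: 0x99 = 10011001 (10xxxxxx ✓), payload 011001.
Concatenate: 10011011001 = 0x4D9 (11 bits → U+04D9).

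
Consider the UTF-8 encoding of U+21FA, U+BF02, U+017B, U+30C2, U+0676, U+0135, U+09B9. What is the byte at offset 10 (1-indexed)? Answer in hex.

0x83

1-indexed offset 10 is 0-indexed offset 9.
U+21FA → 3-byte form E2 87 BA at offsets 0–2.
U+BF02 → 3-byte form EB BC 82 at offsets 3–5.
U+017B → 2-byte form C5 BB at offsets 6–7.
U+30C2 → 3-byte form E3 83 82 at offsets 8–10.
Offset 9 falls in char 4's range; it's byte 2 of E3 83 82 = 0x83.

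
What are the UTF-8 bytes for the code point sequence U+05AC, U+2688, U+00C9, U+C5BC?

U+05AC: 2-byte form → D6 AC.
U+2688: 3-byte form → E2 9A 88.
U+00C9: 2-byte form → C3 89.
U+C5BC: 3-byte form → EC 96 BC.
Concatenated (10 bytes): D6 AC E2 9A 88 C3 89 EC 96 BC.

D6 AC E2 9A 88 C3 89 EC 96 BC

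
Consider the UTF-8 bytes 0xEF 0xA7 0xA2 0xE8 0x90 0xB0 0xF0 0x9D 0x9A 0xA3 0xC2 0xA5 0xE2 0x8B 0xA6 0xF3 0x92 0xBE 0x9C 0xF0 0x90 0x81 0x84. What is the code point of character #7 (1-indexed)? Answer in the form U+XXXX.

U+10044

Offset 0: leading byte 0xEF = 11101111 → 3-byte char #1 = EF A7 A2.
Offset 3: leading byte 0xE8 = 11101000 → 3-byte char #2 = E8 90 B0.
Offset 6: leading byte 0xF0 = 11110000 → 4-byte char #3 = F0 9D 9A A3.
Offset 10: leading byte 0xC2 = 11000010 → 2-byte char #4 = C2 A5.
Offset 12: leading byte 0xE2 = 11100010 → 3-byte char #5 = E2 8B A6.
Offset 15: leading byte 0xF3 = 11110011 → 4-byte char #6 = F3 92 BE 9C.
Offset 19: leading byte 0xF0 = 11110000 → 4-byte char #7 = F0 90 81 84.
Leading byte 0xF0 = 11110000 matches 11110xxx → 4-byte sequence.
Byte 1: 0xF0 = 11110000, payload 000 (3 bits).
Byte 2: 0x90 = 10010000 (10xxxxxx ✓), payload 010000.
Byte 3: 0x81 = 10000001 (10xxxxxx ✓), payload 000001.
Byte 4: 0x84 = 10000100 (10xxxxxx ✓), payload 000100.
Concatenate: 000010000000001000100 = 0x10044 (21 bits → U+10044).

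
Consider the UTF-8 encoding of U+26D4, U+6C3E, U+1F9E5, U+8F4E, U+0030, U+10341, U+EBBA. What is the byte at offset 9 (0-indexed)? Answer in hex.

0xA5

U+26D4 → 3-byte form E2 9B 94 at offsets 0–2.
U+6C3E → 3-byte form E6 B0 BE at offsets 3–5.
U+1F9E5 → 4-byte form F0 9F A7 A5 at offsets 6–9.
Offset 9 falls in char 3's range; it's byte 4 of F0 9F A7 A5 = 0xA5.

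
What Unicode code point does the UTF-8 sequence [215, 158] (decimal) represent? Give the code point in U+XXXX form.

U+05DE

Leading byte 0xD7 = 11010111 matches 110xxxxx → 2-byte sequence.
Byte 1: 0xD7 = 11010111, payload 10111 (5 bits).
Byte 2: 0x9E = 10011110 (10xxxxxx ✓), payload 011110.
Concatenate: 10111011110 = 0x5DE (11 bits → U+05DE).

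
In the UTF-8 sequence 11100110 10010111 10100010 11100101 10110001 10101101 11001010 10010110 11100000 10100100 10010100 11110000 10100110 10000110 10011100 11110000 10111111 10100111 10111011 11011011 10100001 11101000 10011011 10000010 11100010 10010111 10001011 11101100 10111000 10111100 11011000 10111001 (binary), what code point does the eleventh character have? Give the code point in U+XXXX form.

Offset 0: leading byte 0xE6 = 11100110 → 3-byte char #1 = E6 97 A2.
Offset 3: leading byte 0xE5 = 11100101 → 3-byte char #2 = E5 B1 AD.
Offset 6: leading byte 0xCA = 11001010 → 2-byte char #3 = CA 96.
Offset 8: leading byte 0xE0 = 11100000 → 3-byte char #4 = E0 A4 94.
Offset 11: leading byte 0xF0 = 11110000 → 4-byte char #5 = F0 A6 86 9C.
Offset 15: leading byte 0xF0 = 11110000 → 4-byte char #6 = F0 BF A7 BB.
Offset 19: leading byte 0xDB = 11011011 → 2-byte char #7 = DB A1.
Offset 21: leading byte 0xE8 = 11101000 → 3-byte char #8 = E8 9B 82.
Offset 24: leading byte 0xE2 = 11100010 → 3-byte char #9 = E2 97 8B.
Offset 27: leading byte 0xEC = 11101100 → 3-byte char #10 = EC B8 BC.
Offset 30: leading byte 0xD8 = 11011000 → 2-byte char #11 = D8 B9.
Leading byte 0xD8 = 11011000 matches 110xxxxx → 2-byte sequence.
Byte 1: 0xD8 = 11011000, payload 11000 (5 bits).
Byte 2: 0xB9 = 10111001 (10xxxxxx ✓), payload 111001.
Concatenate: 11000111001 = 0x639 (11 bits → U+0639).

U+0639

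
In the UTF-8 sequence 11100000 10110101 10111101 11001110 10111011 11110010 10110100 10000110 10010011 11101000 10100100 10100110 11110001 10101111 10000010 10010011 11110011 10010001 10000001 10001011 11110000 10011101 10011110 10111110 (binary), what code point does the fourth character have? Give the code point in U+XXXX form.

U+8926

Offset 0: leading byte 0xE0 = 11100000 → 3-byte char #1 = E0 B5 BD.
Offset 3: leading byte 0xCE = 11001110 → 2-byte char #2 = CE BB.
Offset 5: leading byte 0xF2 = 11110010 → 4-byte char #3 = F2 B4 86 93.
Offset 9: leading byte 0xE8 = 11101000 → 3-byte char #4 = E8 A4 A6.
Leading byte 0xE8 = 11101000 matches 1110xxxx → 3-byte sequence.
Byte 1: 0xE8 = 11101000, payload 1000 (4 bits).
Byte 2: 0xA4 = 10100100 (10xxxxxx ✓), payload 100100.
Byte 3: 0xA6 = 10100110 (10xxxxxx ✓), payload 100110.
Concatenate: 1000100100100110 = 0x8926 (16 bits → U+8926).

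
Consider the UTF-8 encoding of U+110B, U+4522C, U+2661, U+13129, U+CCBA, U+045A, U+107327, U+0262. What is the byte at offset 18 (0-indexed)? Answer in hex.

U+110B → 3-byte form E1 84 8B at offsets 0–2.
U+4522C → 4-byte form F1 85 88 AC at offsets 3–6.
U+2661 → 3-byte form E2 99 A1 at offsets 7–9.
U+13129 → 4-byte form F0 93 84 A9 at offsets 10–13.
U+CCBA → 3-byte form EC B2 BA at offsets 14–16.
U+045A → 2-byte form D1 9A at offsets 17–18.
Offset 18 falls in char 6's range; it's byte 2 of D1 9A = 0x9A.

0x9A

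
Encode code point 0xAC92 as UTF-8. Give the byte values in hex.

EA B2 92

U+AC92 = 0xAC92 = 44178 decimal. In range U+0800–U+FFFF → 3-byte form: 1110xxxx 10xxxxxx 10xxxxxx.
Binary (16 bits): 1010110010010010.
Split 4+6+6: 1010 | 110010 | 010010.
Byte 1: 11101010 = 0xEA.
Byte 2: 10110010 = 0xB2.
Byte 3: 10010010 = 0x92.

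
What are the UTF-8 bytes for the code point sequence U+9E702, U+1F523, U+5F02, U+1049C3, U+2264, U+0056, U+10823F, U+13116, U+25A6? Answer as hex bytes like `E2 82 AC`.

F2 9E 9C 82 F0 9F 94 A3 E5 BC 82 F4 84 A7 83 E2 89 A4 56 F4 88 88 BF F0 93 84 96 E2 96 A6

U+9E702: 4-byte form → F2 9E 9C 82.
U+1F523: 4-byte form → F0 9F 94 A3.
U+5F02: 3-byte form → E5 BC 82.
U+1049C3: 4-byte form → F4 84 A7 83.
U+2264: 3-byte form → E2 89 A4.
U+0056: 1-byte form → 56.
U+10823F: 4-byte form → F4 88 88 BF.
U+13116: 4-byte form → F0 93 84 96.
U+25A6: 3-byte form → E2 96 A6.
Concatenated (30 bytes): F2 9E 9C 82 F0 9F 94 A3 E5 BC 82 F4 84 A7 83 E2 89 A4 56 F4 88 88 BF F0 93 84 96 E2 96 A6.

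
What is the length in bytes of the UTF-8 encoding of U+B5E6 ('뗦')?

3

U+B5E6 = 0xB5E6. UTF-8 uses 1 byte below 0x80, 2 below 0x800, 3 below 0x10000, 4 up to 0x10FFFF. 0xB5E6 is in U+0800–U+FFFF → 3 bytes.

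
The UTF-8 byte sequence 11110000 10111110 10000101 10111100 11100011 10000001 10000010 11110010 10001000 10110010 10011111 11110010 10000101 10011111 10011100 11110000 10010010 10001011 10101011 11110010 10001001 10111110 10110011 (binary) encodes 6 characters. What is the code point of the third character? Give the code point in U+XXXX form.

Offset 0: leading byte 0xF0 = 11110000 → 4-byte char #1 = F0 BE 85 BC.
Offset 4: leading byte 0xE3 = 11100011 → 3-byte char #2 = E3 81 82.
Offset 7: leading byte 0xF2 = 11110010 → 4-byte char #3 = F2 88 B2 9F.
Leading byte 0xF2 = 11110010 matches 11110xxx → 4-byte sequence.
Byte 1: 0xF2 = 11110010, payload 010 (3 bits).
Byte 2: 0x88 = 10001000 (10xxxxxx ✓), payload 001000.
Byte 3: 0xB2 = 10110010 (10xxxxxx ✓), payload 110010.
Byte 4: 0x9F = 10011111 (10xxxxxx ✓), payload 011111.
Concatenate: 010001000110010011111 = 0x88C9F (21 bits → U+88C9F).

U+88C9F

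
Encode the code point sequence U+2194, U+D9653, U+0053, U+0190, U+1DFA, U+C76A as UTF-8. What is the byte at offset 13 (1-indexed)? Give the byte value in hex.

0xBA

1-indexed offset 13 is 0-indexed offset 12.
U+2194 → 3-byte form E2 86 94 at offsets 0–2.
U+D9653 → 4-byte form F3 99 99 93 at offsets 3–6.
U+0053 → 1-byte form 53 at offsets 7–7.
U+0190 → 2-byte form C6 90 at offsets 8–9.
U+1DFA → 3-byte form E1 B7 BA at offsets 10–12.
Offset 12 falls in char 5's range; it's byte 3 of E1 B7 BA = 0xBA.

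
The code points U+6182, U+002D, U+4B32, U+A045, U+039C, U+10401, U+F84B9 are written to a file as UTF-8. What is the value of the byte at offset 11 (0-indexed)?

U+6182 → 3-byte form E6 86 82 at offsets 0–2.
U+002D → 1-byte form 2D at offsets 3–3.
U+4B32 → 3-byte form E4 AC B2 at offsets 4–6.
U+A045 → 3-byte form EA 81 85 at offsets 7–9.
U+039C → 2-byte form CE 9C at offsets 10–11.
Offset 11 falls in char 5's range; it's byte 2 of CE 9C = 0x9C.

0x9C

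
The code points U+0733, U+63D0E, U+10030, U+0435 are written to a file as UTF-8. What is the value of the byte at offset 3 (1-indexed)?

0xF1

1-indexed offset 3 is 0-indexed offset 2.
U+0733 → 2-byte form DC B3 at offsets 0–1.
U+63D0E → 4-byte form F1 A3 B4 8E at offsets 2–5.
Offset 2 falls in char 2's range; it's byte 1 of F1 A3 B4 8E = 0xF1.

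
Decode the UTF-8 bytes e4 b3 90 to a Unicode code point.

Leading byte 0xE4 = 11100100 matches 1110xxxx → 3-byte sequence.
Byte 1: 0xE4 = 11100100, payload 0100 (4 bits).
Byte 2: 0xB3 = 10110011 (10xxxxxx ✓), payload 110011.
Byte 3: 0x90 = 10010000 (10xxxxxx ✓), payload 010000.
Concatenate: 0100110011010000 = 0x4CD0 (16 bits → U+4CD0).

U+4CD0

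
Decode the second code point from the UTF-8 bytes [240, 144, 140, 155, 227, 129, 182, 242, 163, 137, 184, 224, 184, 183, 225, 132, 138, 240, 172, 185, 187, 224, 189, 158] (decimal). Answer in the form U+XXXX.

Offset 0: leading byte 0xF0 = 11110000 → 4-byte char #1 = F0 90 8C 9B.
Offset 4: leading byte 0xE3 = 11100011 → 3-byte char #2 = E3 81 B6.
Leading byte 0xE3 = 11100011 matches 1110xxxx → 3-byte sequence.
Byte 1: 0xE3 = 11100011, payload 0011 (4 bits).
Byte 2: 0x81 = 10000001 (10xxxxxx ✓), payload 000001.
Byte 3: 0xB6 = 10110110 (10xxxxxx ✓), payload 110110.
Concatenate: 0011000001110110 = 0x3076 (16 bits → U+3076).

U+3076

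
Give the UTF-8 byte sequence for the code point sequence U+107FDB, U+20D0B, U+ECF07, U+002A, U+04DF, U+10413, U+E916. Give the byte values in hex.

U+107FDB: 4-byte form → F4 87 BF 9B.
U+20D0B: 4-byte form → F0 A0 B4 8B.
U+ECF07: 4-byte form → F3 AC BC 87.
U+002A: 1-byte form → 2A.
U+04DF: 2-byte form → D3 9F.
U+10413: 4-byte form → F0 90 90 93.
U+E916: 3-byte form → EE A4 96.
Concatenated (22 bytes): F4 87 BF 9B F0 A0 B4 8B F3 AC BC 87 2A D3 9F F0 90 90 93 EE A4 96.

F4 87 BF 9B F0 A0 B4 8B F3 AC BC 87 2A D3 9F F0 90 90 93 EE A4 96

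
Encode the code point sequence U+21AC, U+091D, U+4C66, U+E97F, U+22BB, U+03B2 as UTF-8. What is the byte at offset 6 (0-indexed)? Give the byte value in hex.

0xE4

U+21AC → 3-byte form E2 86 AC at offsets 0–2.
U+091D → 3-byte form E0 A4 9D at offsets 3–5.
U+4C66 → 3-byte form E4 B1 A6 at offsets 6–8.
Offset 6 falls in char 3's range; it's byte 1 of E4 B1 A6 = 0xE4.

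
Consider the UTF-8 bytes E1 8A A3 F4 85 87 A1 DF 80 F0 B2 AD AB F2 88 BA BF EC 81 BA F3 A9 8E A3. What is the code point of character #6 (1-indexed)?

Offset 0: leading byte 0xE1 = 11100001 → 3-byte char #1 = E1 8A A3.
Offset 3: leading byte 0xF4 = 11110100 → 4-byte char #2 = F4 85 87 A1.
Offset 7: leading byte 0xDF = 11011111 → 2-byte char #3 = DF 80.
Offset 9: leading byte 0xF0 = 11110000 → 4-byte char #4 = F0 B2 AD AB.
Offset 13: leading byte 0xF2 = 11110010 → 4-byte char #5 = F2 88 BA BF.
Offset 17: leading byte 0xEC = 11101100 → 3-byte char #6 = EC 81 BA.
Leading byte 0xEC = 11101100 matches 1110xxxx → 3-byte sequence.
Byte 1: 0xEC = 11101100, payload 1100 (4 bits).
Byte 2: 0x81 = 10000001 (10xxxxxx ✓), payload 000001.
Byte 3: 0xBA = 10111010 (10xxxxxx ✓), payload 111010.
Concatenate: 1100000001111010 = 0xC07A (16 bits → U+C07A).

U+C07A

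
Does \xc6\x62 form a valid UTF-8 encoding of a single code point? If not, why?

invalid (non-continuation byte where continuation expected)

Leading byte 0xC6 = 11000110 → 2-byte form.
Byte 2 is 0x62 = 01100010, which is not 10xxxxxx — expected a continuation byte.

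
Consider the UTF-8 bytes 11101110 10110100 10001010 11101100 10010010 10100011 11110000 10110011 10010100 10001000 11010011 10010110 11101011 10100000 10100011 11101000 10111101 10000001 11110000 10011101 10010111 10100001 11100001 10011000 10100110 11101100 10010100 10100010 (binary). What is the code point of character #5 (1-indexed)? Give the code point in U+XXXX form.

Offset 0: leading byte 0xEE = 11101110 → 3-byte char #1 = EE B4 8A.
Offset 3: leading byte 0xEC = 11101100 → 3-byte char #2 = EC 92 A3.
Offset 6: leading byte 0xF0 = 11110000 → 4-byte char #3 = F0 B3 94 88.
Offset 10: leading byte 0xD3 = 11010011 → 2-byte char #4 = D3 96.
Offset 12: leading byte 0xEB = 11101011 → 3-byte char #5 = EB A0 A3.
Leading byte 0xEB = 11101011 matches 1110xxxx → 3-byte sequence.
Byte 1: 0xEB = 11101011, payload 1011 (4 bits).
Byte 2: 0xA0 = 10100000 (10xxxxxx ✓), payload 100000.
Byte 3: 0xA3 = 10100011 (10xxxxxx ✓), payload 100011.
Concatenate: 1011100000100011 = 0xB823 (16 bits → U+B823).

U+B823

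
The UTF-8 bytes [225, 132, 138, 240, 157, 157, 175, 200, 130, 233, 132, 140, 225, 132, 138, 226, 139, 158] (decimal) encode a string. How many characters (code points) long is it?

Byte at offset 0: 0xE1 = 11100001 → 3-byte char (#1). Advance 3.
Byte at offset 3: 0xF0 = 11110000 → 4-byte char (#2). Advance 4.
Byte at offset 7: 0xC8 = 11001000 → 2-byte char (#3). Advance 2.
Byte at offset 9: 0xE9 = 11101001 → 3-byte char (#4). Advance 3.
Byte at offset 12: 0xE1 = 11100001 → 3-byte char (#5). Advance 3.
Byte at offset 15: 0xE2 = 11100010 → 3-byte char (#6). Advance 3.
Reached end at offset 18 after 6 code points.

6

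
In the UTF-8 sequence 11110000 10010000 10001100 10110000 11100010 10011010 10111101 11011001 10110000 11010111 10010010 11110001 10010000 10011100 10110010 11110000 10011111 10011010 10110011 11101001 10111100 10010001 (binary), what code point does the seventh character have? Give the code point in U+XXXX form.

Offset 0: leading byte 0xF0 = 11110000 → 4-byte char #1 = F0 90 8C B0.
Offset 4: leading byte 0xE2 = 11100010 → 3-byte char #2 = E2 9A BD.
Offset 7: leading byte 0xD9 = 11011001 → 2-byte char #3 = D9 B0.
Offset 9: leading byte 0xD7 = 11010111 → 2-byte char #4 = D7 92.
Offset 11: leading byte 0xF1 = 11110001 → 4-byte char #5 = F1 90 9C B2.
Offset 15: leading byte 0xF0 = 11110000 → 4-byte char #6 = F0 9F 9A B3.
Offset 19: leading byte 0xE9 = 11101001 → 3-byte char #7 = E9 BC 91.
Leading byte 0xE9 = 11101001 matches 1110xxxx → 3-byte sequence.
Byte 1: 0xE9 = 11101001, payload 1001 (4 bits).
Byte 2: 0xBC = 10111100 (10xxxxxx ✓), payload 111100.
Byte 3: 0x91 = 10010001 (10xxxxxx ✓), payload 010001.
Concatenate: 1001111100010001 = 0x9F11 (16 bits → U+9F11).

U+9F11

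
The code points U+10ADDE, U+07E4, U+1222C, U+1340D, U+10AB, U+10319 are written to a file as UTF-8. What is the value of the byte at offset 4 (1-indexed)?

0x9E

1-indexed offset 4 is 0-indexed offset 3.
U+10ADDE → 4-byte form F4 8A B7 9E at offsets 0–3.
Offset 3 falls in char 1's range; it's byte 4 of F4 8A B7 9E = 0x9E.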